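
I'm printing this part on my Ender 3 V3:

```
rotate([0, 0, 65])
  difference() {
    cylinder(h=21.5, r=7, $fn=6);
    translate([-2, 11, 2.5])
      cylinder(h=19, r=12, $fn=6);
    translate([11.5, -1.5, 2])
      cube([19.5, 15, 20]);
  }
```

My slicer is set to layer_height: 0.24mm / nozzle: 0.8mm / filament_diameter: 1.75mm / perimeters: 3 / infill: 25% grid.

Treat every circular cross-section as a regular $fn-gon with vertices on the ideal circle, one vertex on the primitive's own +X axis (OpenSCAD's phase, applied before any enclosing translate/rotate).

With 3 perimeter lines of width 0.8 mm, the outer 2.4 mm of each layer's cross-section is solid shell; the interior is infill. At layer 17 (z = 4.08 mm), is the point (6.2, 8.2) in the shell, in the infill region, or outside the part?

At z = 4.08 mm: the r=7 cylinder gives a regular 6-gon of circumradius 7 (constant along its height); the r=12 cylinder at (-2, 11) gives a regular 6-gon of circumradius 12 (constant along its height); the cube at (11.5, -1.5) (footprint 19.5×15) is included at this height; Subtracting the remaining from the first: starting from the r=7 cylinder, the r=12 cylinder at (-2, 11) partially overlaps it — only the 52.32 mm² overlap (of its 374.12 mm²) is removed, clipping the outline; the 19.5×15 cube at (11.5, -1.5) misses the remaining region (no effect) — 1 connected region; (whole slice rotated 65° about Z — lengths, areas and connectivity unchanged). Overall, the cross-section is a single solid region. Undo the 65° rotation: the query point maps to (10.052, -2.154) in the un-rotated model frame. The nearest boundary edge runs (7.00, 0.00)→(3.50, -6.06); distance from the point to it = 3.72 mm. The point is not inside any of the regions above, so it lies outside the cross-section (3.72 mm from the nearest boundary).

outside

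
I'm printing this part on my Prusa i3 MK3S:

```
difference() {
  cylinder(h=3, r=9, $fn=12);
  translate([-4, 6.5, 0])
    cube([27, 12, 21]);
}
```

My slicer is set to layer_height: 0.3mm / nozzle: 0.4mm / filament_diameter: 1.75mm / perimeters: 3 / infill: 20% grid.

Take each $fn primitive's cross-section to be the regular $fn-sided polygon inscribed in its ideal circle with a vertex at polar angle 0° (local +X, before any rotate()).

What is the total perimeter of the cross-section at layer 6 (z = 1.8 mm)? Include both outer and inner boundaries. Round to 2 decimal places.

56.50 mm

At z = 1.8 mm: the cylinder: section is a regular 12-gon, circumradius r=9 (perimeter = 2·12·9.000·sin(180°/12) = 55.90 mm); the cube at (-4, 6.5) (footprint 27×12) is included at this height (perimeter 78.00 mm); After the difference (first − rest): starting from the r=9 cylinder, the 27×12 cube at (-4, 6.5) partially overlaps it — only the 17.23 mm² overlap (of its 324.00 mm²) is removed, clipping the outline — boundary = 56.50 mm. Overall, the cross-section is a single solid region. Total boundary length (outer) = 56.50 mm.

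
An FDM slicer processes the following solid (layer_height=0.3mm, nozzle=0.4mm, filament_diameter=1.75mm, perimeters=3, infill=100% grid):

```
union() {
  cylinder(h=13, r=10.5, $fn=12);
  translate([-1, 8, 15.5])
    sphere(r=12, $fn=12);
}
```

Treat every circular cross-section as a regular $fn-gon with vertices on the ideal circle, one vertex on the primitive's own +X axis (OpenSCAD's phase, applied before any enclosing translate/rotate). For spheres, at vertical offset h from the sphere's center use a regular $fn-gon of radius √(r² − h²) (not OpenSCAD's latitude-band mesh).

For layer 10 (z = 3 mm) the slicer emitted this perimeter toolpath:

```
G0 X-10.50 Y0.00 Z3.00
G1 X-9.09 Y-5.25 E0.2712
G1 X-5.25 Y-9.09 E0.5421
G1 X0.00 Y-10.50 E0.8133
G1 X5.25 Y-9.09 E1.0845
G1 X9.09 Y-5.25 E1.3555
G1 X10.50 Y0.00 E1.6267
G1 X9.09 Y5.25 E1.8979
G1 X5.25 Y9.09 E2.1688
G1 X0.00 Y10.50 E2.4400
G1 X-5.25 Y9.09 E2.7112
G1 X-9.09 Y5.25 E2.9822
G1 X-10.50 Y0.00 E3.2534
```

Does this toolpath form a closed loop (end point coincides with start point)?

Start point (G0): (-10.50, 0.00). End point (last G1): the path returns to the start — closed.

yes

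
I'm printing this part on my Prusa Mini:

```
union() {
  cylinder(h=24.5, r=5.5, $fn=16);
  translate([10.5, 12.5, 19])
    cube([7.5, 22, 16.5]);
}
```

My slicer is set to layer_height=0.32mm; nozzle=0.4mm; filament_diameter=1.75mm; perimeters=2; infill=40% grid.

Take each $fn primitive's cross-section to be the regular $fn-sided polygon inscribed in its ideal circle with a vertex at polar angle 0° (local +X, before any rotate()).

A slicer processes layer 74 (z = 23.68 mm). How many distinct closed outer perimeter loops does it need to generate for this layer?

2

At z = 23.68 mm: the r=5.5 cylinder gives a regular 16-gon of circumradius 5.5 (constant along its height); the 7.5×22 cube at (10.5, 12.5) contributes its full rectangle; Merging all regions: the 2 present regions are separate (no shared area or edge), so areas and boundary lengths simply add and each stays a separate island — 2 connected regions. The result has 2 disconnected regions.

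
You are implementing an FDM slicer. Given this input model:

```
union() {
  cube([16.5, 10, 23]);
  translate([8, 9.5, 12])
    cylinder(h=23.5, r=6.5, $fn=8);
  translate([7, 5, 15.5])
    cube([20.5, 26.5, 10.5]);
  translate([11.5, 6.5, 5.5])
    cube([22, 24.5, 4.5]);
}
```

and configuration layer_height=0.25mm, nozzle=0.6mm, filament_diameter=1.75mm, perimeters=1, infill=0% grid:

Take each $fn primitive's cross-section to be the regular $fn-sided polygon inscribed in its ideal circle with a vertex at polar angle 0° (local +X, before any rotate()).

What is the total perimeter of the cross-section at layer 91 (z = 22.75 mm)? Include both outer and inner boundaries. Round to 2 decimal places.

At z = 22.75 mm: the 16.5×10 cube contributes its full rectangle (perimeter 53.00 mm); the r=6.5 cylinder at (8, 9.5) gives a regular 8-gon of circumradius 6.5 (constant along its height) (perimeter = 2·8·6.500·sin(180°/8) = 39.80 mm); the cube at (7, 5) is present — its section is the full 20.5×26.5 rectangle (perimeter 94.00 mm); the cube at (11.5, 6.5) does not reach this height (z outside [5.5, 10]); Taking the union: the regions partially overlap (shared area 146.12 mm²), so the edge portions inside another operand are dropped and the merged outline is re-measured after clipping — boundary = 115.45 mm. Overall, the cross-section is a single solid region. Total boundary length (outer) = 115.45 mm.

115.45 mm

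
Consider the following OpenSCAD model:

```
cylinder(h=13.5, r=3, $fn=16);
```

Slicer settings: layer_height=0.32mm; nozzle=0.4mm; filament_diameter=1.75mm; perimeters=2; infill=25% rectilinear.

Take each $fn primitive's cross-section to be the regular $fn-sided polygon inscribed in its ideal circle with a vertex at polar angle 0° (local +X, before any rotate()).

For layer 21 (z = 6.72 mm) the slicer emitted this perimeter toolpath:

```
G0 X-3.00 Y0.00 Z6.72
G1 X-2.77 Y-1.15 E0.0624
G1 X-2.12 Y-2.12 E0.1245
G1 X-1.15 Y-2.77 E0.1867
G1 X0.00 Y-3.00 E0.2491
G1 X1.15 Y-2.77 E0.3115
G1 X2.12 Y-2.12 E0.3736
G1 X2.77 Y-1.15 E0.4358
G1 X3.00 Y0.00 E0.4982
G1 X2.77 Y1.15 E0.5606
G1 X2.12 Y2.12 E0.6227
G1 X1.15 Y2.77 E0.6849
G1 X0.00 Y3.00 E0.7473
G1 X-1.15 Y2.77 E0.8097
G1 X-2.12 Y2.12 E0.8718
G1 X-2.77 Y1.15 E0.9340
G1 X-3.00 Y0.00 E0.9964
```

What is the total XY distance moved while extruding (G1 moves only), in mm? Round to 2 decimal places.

18.72 mm

Sum the Euclidean lengths of each G1 segment: total = 18.72 mm.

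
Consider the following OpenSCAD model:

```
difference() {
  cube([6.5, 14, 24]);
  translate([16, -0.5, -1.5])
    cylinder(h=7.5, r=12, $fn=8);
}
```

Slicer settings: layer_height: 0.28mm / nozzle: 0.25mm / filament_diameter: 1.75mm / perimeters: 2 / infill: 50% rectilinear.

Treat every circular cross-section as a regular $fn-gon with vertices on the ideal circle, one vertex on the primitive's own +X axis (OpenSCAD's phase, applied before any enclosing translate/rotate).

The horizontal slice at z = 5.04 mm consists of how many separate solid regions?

At z = 5.04 mm: the cube is present — its section is the full 6.5×14 rectangle; the r=12 cylinder at (16, -0.5) gives a regular 8-gon of circumradius 12 (constant along its height); Subtracting the remaining from the first: starting from the 6.5×14 cube, the r=12 cylinder at (16, -0.5) partially overlaps it — only the 6.35 mm² overlap (of its 407.29 mm²) is removed, clipping the outline — 1 connected region. The result has 1 disconnected region.

1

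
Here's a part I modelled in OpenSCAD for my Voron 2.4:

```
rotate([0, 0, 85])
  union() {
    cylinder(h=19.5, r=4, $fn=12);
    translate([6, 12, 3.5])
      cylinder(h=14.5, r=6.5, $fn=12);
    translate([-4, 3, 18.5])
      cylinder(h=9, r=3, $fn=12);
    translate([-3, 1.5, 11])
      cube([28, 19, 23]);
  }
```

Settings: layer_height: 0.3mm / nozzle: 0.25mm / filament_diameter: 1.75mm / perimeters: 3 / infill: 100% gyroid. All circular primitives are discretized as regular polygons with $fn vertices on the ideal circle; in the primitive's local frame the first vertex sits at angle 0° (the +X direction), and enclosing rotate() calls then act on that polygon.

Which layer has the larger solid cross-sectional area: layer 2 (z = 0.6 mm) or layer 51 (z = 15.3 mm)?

Layer 2 (z = 0.6): the r=4 cylinder gives a regular 12-gon of circumradius 4 (constant along its height) (area = (12/2)·4.000²·sin(360°/12) = 48.00 mm²); the cylinder at (6, 12) is absent (z outside [3.5, 18]); the cylinder at (-4, 3) does not reach this height (z outside [18.5, 27.5]); the cube at (-3, 1.5) is not intersected at this z (z outside [11, 34]); Taking the union: only the r=4 cylinder is present, so the union is just that shape — area = 48.00 mm²; (whole slice rotated 85° about Z — lengths, areas and connectivity unchanged). So its area = 48.00 mm². Layer 51 (z = 15.3): the r=4 cylinder gives a regular 12-gon of circumradius 4 (constant along its height) (area = (12/2)·4.000²·sin(360°/12) = 48.00 mm²); the r=6.5 cylinder at (6, 12) gives a regular 12-gon of circumradius 6.5 (constant along its height) (area = (12/2)·6.500²·sin(360°/12) = 126.75 mm²); the cylinder at (-4, 3) is not intersected at this z (z outside [18.5, 27.5]); the cube at (-3, 1.5) is present — its section is the full 28×19 rectangle (area 532.00 mm²); Merging all regions: the regions partially overlap — summed areas 706.75 mm² minus the doubly-counted overlap 138.98 mm² gives 567.77 mm² — area = 567.77 mm²; (whole slice rotated 85° about Z — lengths, areas and connectivity unchanged). So its area = 567.77 mm². Layer 51 is larger (567.77 vs 48.00 mm²).

layer 51 (z = 15.3 mm)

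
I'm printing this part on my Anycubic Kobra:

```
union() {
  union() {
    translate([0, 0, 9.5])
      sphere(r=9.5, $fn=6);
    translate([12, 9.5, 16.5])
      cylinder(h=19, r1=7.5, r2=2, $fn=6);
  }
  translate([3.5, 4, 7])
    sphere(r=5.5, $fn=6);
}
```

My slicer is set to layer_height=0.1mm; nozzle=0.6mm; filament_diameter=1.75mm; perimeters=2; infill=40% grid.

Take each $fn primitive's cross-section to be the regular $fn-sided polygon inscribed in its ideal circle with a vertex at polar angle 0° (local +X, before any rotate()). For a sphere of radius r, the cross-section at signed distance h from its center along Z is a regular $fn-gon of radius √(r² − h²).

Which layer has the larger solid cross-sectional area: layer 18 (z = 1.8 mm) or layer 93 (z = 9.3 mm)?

Layer 18 (z = 1.8): the sphere: section is a regular 6-gon, circumradius = √(r²−h²) = √(9.5²−7.7²) = 5.564 (area = (6/2)·5.564²·sin(360°/6) = 80.44 mm²); the cone at (12, 9.5) does not reach this height (z outside [16.5, 35.5]); Combining (union): only the r=9.5 sphere is present, so the union is just that shape — area = 80.44 mm²; the r=5.5 sphere at (3.5, 4) contributes a regular 6-gon of circumradius √(5.5²−5.2²) = 1.792 (area = (6/2)·1.792²·sin(360°/6) = 8.34 mm²); Taking the union: the regions partially overlap — summed areas 88.78 mm² minus the doubly-counted overlap 3.28 mm² gives 85.50 mm² — area = 85.50 mm². So its area = 85.50 mm². Layer 93 (z = 9.3): the sphere: section is a regular 6-gon, circumradius = √(r²−h²) = √(9.5²−0.2²) = 9.498 (area = (6/2)·9.498²·sin(360°/6) = 234.37 mm²); the cone at (12, 9.5) does not reach this height (z outside [16.5, 35.5]); Taking the union: only the r=9.5 sphere is present, so the union is just that shape — area = 234.37 mm²; the r=5.5 sphere at (3.5, 4) contributes a regular 6-gon of circumradius √(5.5²−2.3²) = 4.996 (area = (6/2)·4.996²·sin(360°/6) = 64.85 mm²); Combining (union): the regions partially overlap — summed areas 299.22 mm² minus the doubly-counted overlap 58.07 mm² gives 241.15 mm² — area = 241.15 mm². So its area = 241.15 mm². Layer 93 is larger (241.15 vs 85.50 mm²).

layer 93 (z = 9.3 mm)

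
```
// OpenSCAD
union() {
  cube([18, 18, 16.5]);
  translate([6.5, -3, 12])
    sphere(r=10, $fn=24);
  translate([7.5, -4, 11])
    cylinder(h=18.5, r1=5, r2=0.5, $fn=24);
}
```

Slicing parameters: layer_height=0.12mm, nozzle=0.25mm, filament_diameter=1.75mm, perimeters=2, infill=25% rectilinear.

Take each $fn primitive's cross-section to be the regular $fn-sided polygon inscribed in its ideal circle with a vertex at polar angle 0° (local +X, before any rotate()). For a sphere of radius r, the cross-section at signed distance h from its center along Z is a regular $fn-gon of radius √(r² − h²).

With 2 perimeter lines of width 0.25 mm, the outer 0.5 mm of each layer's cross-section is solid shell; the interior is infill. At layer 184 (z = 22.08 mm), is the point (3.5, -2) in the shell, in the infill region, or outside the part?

At z = 22.08 mm: the cube is not intersected at this z (z outside [0, 16.5]); the sphere at (6.5, -3) does not reach this height (|z−center|=10.080 > r=10); the cone at (7.5, -4) (r1=5→r2=0.5) has section circumradius 2.305 here — a regular 24-gon; Taking the union: only the cone at (7.5, -4) is present, so the union is just that shape — 1 connected region. Overall, the cross-section is a single solid region. The nearest boundary edge runs (5.87, -2.37)→(5.50, -2.85); distance from the point to it = 2.18 mm. The point is not inside any of the regions above, so it lies outside the cross-section (2.18 mm from the nearest boundary).

outside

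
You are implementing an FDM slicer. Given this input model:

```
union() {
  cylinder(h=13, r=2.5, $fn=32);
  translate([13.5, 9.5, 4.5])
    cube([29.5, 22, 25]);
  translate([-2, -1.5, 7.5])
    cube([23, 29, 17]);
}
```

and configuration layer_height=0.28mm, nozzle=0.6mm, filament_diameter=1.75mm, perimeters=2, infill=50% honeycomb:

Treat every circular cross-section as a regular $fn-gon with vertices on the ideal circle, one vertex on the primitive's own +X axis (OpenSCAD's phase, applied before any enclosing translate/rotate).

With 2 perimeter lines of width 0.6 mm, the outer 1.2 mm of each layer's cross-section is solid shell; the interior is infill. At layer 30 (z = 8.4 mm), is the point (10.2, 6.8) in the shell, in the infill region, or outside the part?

At z = 8.4 mm: the r=2.5 cylinder contributes a regular 32-gon of circumradius 2.5; the 29.5×22 cube at (13.5, 9.5) contributes its full rectangle; the cube at (-2, -1.5) is present — its section is the full 23×29 rectangle; Merging all regions: the regions partially overlap (shared area 150.75 mm²), so overlapping operands fuse into one piece — 1 connected region. Overall, the cross-section is a single solid region. The nearest boundary edge runs (21.00, -1.50)→(1.99, -1.50); distance from the point to it = 8.30 mm. The point is inside the cross-section and 8.30 mm from the nearest boundary — more than the 1.2 mm shell width (2 × 0.6), so it's in the infill interior.

infill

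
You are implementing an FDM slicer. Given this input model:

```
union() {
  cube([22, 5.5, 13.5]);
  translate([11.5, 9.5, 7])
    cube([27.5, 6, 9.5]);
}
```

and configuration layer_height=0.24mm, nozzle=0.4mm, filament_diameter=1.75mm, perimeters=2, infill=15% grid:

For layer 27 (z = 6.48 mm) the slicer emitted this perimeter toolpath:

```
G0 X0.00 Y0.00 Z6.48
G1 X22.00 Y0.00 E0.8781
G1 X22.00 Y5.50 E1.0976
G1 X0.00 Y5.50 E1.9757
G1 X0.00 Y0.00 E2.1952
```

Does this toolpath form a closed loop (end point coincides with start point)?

Start point (G0): (0.00, 0.00). End point (last G1): the path returns to the start — closed.

yes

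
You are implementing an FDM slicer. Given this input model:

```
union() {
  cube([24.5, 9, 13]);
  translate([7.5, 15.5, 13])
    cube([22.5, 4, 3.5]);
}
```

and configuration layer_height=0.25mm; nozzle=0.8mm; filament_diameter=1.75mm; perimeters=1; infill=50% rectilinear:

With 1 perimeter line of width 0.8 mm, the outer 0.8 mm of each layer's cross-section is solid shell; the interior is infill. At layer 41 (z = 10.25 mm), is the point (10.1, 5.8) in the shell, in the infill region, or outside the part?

At z = 10.25 mm: the cube is present — its section is the full 24.5×9 rectangle; the cube at (7.5, 15.5) is not intersected at this z (z outside [13, 16.5]); Merging all regions: only the 24.5×9 cube is present, so the union is just that shape — 1 connected region. Overall, the cross-section is a single solid region. The nearest boundary edge runs (24.50, 9.00)→(0.00, 9.00); distance from the point to it = 3.20 mm. The point is inside the cross-section and 3.20 mm from the nearest boundary — more than the 0.8 mm shell width (1 × 0.8), so it's in the infill interior.

infill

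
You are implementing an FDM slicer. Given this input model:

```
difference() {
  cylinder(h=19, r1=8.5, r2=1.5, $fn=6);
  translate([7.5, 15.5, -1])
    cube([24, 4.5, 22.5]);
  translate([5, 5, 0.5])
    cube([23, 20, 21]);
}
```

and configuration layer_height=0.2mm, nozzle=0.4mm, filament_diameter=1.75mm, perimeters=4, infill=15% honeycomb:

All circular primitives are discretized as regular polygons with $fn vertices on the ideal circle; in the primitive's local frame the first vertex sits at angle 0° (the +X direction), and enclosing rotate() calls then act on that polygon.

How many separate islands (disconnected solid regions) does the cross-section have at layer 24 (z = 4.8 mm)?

1

At z = 4.8 mm: the cone (r1=8.5→r2=1.5) has section circumradius 6.732 here — a regular 6-gon; the cube at (7.5, 15.5) (footprint 24×4.5) is included at this height; the cube at (5, 5) (footprint 23×20) is included at this height; After the difference (first − rest): starting from the cone, the 24×4.5 cube at (7.5, 15.5) misses the remaining region (no effect); the 23×20 cube at (5, 5) misses the remaining region (no effect) — 1 connected region. Overall, the cross-section is a single solid region. Island count = 1.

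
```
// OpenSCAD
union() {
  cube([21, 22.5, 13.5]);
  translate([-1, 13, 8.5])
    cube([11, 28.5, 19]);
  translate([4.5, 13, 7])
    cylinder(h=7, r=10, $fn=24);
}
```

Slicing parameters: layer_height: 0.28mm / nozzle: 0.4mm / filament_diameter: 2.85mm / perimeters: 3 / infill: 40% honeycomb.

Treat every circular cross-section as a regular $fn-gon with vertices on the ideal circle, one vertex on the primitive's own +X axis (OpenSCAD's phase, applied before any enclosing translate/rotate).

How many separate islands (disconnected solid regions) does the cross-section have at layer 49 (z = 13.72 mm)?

1

At z = 13.72 mm: the cube is absent (z outside [0, 13.5]); the cube at (-1, 13) (footprint 11×28.5) is included at this height; the cylinder at (4.5, 13): section is a regular 24-gon, circumradius r=10; Taking the union: the regions partially overlap (shared area 103.53 mm²), so overlapping operands fuse into one piece — 1 connected region. Overall, the cross-section is a single solid region. Island count = 1.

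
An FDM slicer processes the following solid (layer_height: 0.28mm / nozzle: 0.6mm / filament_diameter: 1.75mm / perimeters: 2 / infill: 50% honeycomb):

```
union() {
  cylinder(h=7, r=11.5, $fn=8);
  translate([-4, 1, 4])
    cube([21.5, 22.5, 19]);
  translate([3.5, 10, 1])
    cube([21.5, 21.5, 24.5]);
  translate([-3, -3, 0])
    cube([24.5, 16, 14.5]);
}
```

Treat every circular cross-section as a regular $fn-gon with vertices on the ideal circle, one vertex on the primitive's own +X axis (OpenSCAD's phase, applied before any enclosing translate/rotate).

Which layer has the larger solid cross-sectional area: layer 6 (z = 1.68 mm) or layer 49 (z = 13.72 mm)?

layer 6 (z = 1.68 mm)

Layer 6 (z = 1.68): the r=11.5 cylinder gives a regular 8-gon of circumradius 11.5 (constant along its height) (area = (8/2)·11.500²·sin(360°/8) = 374.06 mm²); the cube at (-4, 1) is not intersected at this z (z outside [4, 23]); the cube at (3.5, 10) (footprint 21.5×21.5) is included at this height (area 462.25 mm²); the cube at (-3, -3) is present — its section is the full 24.5×16 rectangle (area 392.00 mm²); Taking the union: the regions partially overlap — summed areas 1228.31 mm² minus the doubly-counted overlap 221.79 mm² gives 1006.52 mm² — area = 1006.52 mm². So its area = 1006.52 mm². Layer 49 (z = 13.72): the cylinder does not reach this height (z outside [0, 7]); the cube at (-4, 1) is present — its section is the full 21.5×22.5 rectangle (area 483.75 mm²); the 21.5×21.5 cube at (3.5, 10) contributes its full rectangle (area 462.25 mm²); the 24.5×16 cube at (-3, -3) contributes its full rectangle (area 392.00 mm²); Combining (union): the regions partially overlap — summed areas 1338.00 mm² minus the doubly-counted overlap 447.00 mm² gives 891.00 mm² — area = 891.00 mm². So its area = 891.00 mm². Layer 6 is larger (1006.52 vs 891.00 mm²).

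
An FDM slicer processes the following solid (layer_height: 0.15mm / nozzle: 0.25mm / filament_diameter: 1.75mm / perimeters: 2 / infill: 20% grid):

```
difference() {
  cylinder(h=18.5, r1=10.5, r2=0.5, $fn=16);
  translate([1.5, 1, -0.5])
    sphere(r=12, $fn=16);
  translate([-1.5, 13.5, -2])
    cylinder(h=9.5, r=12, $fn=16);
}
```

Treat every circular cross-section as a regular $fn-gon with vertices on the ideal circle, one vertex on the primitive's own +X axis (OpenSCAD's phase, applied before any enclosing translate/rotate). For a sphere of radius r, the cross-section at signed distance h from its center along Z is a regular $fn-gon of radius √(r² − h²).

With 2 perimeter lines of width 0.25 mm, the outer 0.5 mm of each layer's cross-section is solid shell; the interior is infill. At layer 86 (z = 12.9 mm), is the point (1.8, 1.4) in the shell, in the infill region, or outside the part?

infill

At z = 12.9 mm: the cone (r1=10.5→r2=0.5) has section circumradius 3.527 here — a regular 16-gon; the sphere at (1.5, 1) does not reach this height (|z−center|=13.400 > r=12); the cylinder at (-1.5, 13.5) is not intersected at this z (z outside [-2, 7.5]); After the difference (first − rest): none of the subtracted shapes is present at this height, so the cone is unchanged — 1 connected region. Overall, the cross-section is a single solid region. The nearest boundary edge runs (3.26, 1.35)→(2.49, 2.49); distance from the point to it = 1.18 mm. The point is inside the cross-section and 1.18 mm from the nearest boundary — more than the 0.5 mm shell width (2 × 0.25), so it's in the infill interior.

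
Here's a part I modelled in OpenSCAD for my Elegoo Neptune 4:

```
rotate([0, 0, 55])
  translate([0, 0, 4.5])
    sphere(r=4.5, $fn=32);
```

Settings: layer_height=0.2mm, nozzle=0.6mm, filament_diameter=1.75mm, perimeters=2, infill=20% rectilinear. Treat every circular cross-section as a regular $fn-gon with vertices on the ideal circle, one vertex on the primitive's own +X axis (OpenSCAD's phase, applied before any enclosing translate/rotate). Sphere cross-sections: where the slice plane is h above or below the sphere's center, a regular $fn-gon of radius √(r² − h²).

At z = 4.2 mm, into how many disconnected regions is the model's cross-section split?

At z = 4.2 mm: the sphere: section is a regular 32-gon, circumradius = √(r²−h²) = √(4.5²−0.3²) = 4.490; (whole slice rotated 55° about Z — lengths, areas and connectivity unchanged). The result has 1 disconnected region.

1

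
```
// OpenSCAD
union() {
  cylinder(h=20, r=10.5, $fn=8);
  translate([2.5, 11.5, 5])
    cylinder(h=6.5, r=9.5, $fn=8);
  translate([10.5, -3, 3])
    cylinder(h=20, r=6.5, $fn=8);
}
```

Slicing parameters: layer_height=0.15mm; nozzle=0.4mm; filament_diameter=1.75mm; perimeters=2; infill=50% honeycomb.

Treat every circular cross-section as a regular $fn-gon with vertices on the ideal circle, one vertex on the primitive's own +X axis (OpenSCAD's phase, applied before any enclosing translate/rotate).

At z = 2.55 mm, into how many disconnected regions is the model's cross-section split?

1

At z = 2.55 mm: the cylinder: section is a regular 8-gon, circumradius r=10.5; the cylinder at (2.5, 11.5) is absent (z outside [5, 11.5]); the cylinder at (10.5, -3) does not reach this height (z outside [3, 23]); Merging all regions: only the r=10.5 cylinder is present, so the union is just that shape — 1 connected region. The result has 1 disconnected region.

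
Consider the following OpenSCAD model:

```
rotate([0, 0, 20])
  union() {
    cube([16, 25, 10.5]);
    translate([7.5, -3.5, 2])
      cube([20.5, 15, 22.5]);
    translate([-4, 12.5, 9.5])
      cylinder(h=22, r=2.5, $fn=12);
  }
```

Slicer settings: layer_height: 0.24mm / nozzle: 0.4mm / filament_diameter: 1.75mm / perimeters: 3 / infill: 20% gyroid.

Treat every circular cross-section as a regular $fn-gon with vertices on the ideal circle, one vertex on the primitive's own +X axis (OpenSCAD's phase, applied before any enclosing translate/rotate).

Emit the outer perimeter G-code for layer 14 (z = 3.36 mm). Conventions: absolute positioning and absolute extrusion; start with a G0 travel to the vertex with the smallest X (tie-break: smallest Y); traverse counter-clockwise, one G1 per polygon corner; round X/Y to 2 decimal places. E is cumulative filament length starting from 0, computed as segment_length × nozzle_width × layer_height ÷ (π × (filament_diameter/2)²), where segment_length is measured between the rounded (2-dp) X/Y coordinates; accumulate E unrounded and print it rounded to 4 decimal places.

G0 X-8.55 Y23.49 Z3.36
G1 X0.00 Y0.00 E0.9977
G1 X7.05 Y2.57 E1.2972
G1 X8.24 Y-0.72 E1.4368
G1 X27.51 Y6.29 E2.2553
G1 X22.38 Y20.38 E2.8537
G1 X11.10 Y16.28 E3.3328
G1 X6.48 Y28.96 E3.8714
G1 X-8.55 Y23.49 E4.5098

At z = 3.36 mm: the cube (footprint 16×25) is included at this height; the 20.5×15 cube at (7.5, -3.5) contributes its full rectangle; the cylinder at (-4, 12.5) is not intersected at this z (z outside [9.5, 31.5]); Taking the union: the regions partially overlap (shared area 97.75 mm²), so overlapping operands fuse into one piece — 1 connected region; (rotated 20° about Z; rotation is an isometry so areas/perimeters/island counts are preserved). The outline is a single polygon with 8 vertices. Extrusion per mm of travel: 0.4 × 0.24 / (π × 0.875²) = 0.039912. Accumulating E over each segment gives final E = 4.5098.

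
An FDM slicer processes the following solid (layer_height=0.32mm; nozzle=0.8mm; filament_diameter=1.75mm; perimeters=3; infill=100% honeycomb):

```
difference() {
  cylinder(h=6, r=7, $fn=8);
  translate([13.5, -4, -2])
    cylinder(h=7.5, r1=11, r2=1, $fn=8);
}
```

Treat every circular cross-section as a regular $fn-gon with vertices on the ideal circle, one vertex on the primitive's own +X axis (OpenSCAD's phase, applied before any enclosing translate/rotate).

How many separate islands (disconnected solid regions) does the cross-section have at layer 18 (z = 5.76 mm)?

1

At z = 5.76 mm: the cylinder: section is a regular 8-gon, circumradius r=7; the cone at (13.5, -4) does not reach this height (z outside [-2, 5.5]); Taking the first minus the rest: none of the subtracted shapes is present at this height, so the r=7 cylinder is unchanged — 1 connected region. Overall, the cross-section is a single solid region. Island count = 1.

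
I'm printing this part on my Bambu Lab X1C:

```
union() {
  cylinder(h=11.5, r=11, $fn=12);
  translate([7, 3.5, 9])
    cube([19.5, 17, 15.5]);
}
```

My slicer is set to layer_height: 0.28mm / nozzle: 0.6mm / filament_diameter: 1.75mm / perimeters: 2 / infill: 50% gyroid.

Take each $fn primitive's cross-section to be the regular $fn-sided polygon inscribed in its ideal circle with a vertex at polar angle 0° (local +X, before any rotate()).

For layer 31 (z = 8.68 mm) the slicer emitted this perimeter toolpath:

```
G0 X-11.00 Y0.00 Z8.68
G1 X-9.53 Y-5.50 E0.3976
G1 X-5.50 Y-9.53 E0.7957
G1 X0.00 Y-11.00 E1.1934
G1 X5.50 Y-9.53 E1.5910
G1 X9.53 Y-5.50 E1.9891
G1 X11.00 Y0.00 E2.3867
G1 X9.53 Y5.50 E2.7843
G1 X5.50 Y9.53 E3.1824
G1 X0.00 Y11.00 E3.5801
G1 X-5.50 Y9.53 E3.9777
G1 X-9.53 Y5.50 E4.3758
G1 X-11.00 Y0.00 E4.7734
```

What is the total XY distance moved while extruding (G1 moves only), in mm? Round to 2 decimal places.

68.34 mm

Sum the Euclidean lengths of each G1 segment: total = 68.34 mm.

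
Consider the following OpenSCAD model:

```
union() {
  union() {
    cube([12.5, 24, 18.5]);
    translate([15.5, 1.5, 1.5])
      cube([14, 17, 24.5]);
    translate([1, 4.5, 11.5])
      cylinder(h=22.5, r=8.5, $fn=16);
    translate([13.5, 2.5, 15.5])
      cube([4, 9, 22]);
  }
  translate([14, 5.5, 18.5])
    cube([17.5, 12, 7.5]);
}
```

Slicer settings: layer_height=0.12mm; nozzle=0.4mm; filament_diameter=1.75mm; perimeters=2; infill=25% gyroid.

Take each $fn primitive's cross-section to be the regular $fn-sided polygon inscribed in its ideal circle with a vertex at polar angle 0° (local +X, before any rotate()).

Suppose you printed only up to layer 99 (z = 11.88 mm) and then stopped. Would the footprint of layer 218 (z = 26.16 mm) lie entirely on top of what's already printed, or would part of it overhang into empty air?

Compare the two slices. At z = 11.88: the cube (footprint 12.5×24) is included at this height (area 300.00 mm²); the 14×17 cube at (15.5, 1.5) contributes its full rectangle (area 238.00 mm²); the r=8.5 cylinder at (1, 4.5) gives a regular 16-gon of circumradius 8.5 (constant along its height) (area = (16/2)·8.500²·sin(360°/16) = 221.19 mm²); the cube at (13.5, 2.5) is not intersected at this z (z outside [15.5, 37.5]); Combining (union): the regions partially overlap — summed areas 759.19 mm² minus the doubly-counted overlap 104.07 mm² gives 655.12 mm² — area = 655.12 mm²; the cube at (14, 5.5) is absent (z outside [18.5, 26]); Taking the union: only that combined region is present, so the union is just that shape — area = 655.12 mm². At z = 26.16: the cube is absent (z outside [0, 18.5]); the cube at (15.5, 1.5) is not intersected at this z (z outside [1.5, 26]); the cylinder at (1, 4.5): section is a regular 16-gon, circumradius r=8.5 (area = (16/2)·8.500²·sin(360°/16) = 221.19 mm²); the cube at (13.5, 2.5) is present — its section is the full 4×9 rectangle (area 36.00 mm²); Combining (union): the 2 present regions are separate (no shared area or edge), so areas and boundary lengths simply add and each stays a separate island — area = 257.19 mm²; the cube at (14, 5.5) is absent (z outside [18.5, 26]); Combining (union): only the result so far is present, so the union is just that shape — area = 257.19 mm². Checking containment: at z = 26.16 the cross-section extends beyond the z = 11.88 cross-section by about 18.00 mm².

part overhangs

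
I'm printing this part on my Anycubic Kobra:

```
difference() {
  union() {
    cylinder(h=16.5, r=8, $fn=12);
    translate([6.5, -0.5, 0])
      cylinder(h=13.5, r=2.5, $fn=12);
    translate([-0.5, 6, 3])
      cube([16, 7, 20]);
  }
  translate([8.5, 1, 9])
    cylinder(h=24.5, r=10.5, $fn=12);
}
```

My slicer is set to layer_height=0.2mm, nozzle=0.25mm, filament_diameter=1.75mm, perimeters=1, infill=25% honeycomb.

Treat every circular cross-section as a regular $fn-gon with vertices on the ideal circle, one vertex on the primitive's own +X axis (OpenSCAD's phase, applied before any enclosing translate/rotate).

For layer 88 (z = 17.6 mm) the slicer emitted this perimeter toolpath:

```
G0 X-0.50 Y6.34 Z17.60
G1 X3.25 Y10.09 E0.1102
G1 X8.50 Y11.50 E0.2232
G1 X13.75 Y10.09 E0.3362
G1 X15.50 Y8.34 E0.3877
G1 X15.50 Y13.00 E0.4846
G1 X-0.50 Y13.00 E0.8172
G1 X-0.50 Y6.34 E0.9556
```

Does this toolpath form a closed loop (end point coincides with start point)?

yes

Start point (G0): (-0.50, 6.34). End point (last G1): the path returns to the start — closed.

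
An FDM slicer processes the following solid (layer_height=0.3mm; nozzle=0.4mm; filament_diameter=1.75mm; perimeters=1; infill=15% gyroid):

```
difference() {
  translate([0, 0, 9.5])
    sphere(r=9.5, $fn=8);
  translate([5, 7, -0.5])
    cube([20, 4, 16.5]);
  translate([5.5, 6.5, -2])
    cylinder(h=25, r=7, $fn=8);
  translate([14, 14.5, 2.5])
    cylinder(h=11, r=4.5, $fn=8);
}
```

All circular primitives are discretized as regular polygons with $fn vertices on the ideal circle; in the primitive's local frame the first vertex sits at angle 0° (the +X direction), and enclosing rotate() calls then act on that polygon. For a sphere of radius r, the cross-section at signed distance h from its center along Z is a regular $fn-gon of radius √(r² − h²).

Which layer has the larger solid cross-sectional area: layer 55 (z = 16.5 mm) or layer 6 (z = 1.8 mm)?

Layer 55 (z = 16.5): the sphere: section is a regular 8-gon, circumradius = √(r²−h²) = √(9.5²−7²) = 6.423 (area = (8/2)·6.423²·sin(360°/8) = 116.67 mm²); the cube at (5, 7) is absent (z outside [-0.5, 16]); the r=7 cylinder at (5.5, 6.5) contributes a regular 8-gon of circumradius 7 (area = (8/2)·7.000²·sin(360°/8) = 138.59 mm²); the cylinder at (14, 14.5) is absent (z outside [2.5, 13.5]); Taking the first minus the rest: starting from the r=9.5 sphere (116.67 mm²), the r=7 cylinder at (5.5, 6.5) partially overlaps it — only the 27.85 mm² overlap (of its 138.59 mm²) is removed, clipping the outline — area = 88.82 mm². So its area = 88.82 mm². Layer 6 (z = 1.8): the r=9.5 sphere contributes a regular 8-gon of circumradius √(9.5²−7.7²) = 5.564 (area = (8/2)·5.564²·sin(360°/8) = 87.57 mm²); the 20×4 cube at (5, 7) contributes its full rectangle (area 80.00 mm²); the r=7 cylinder at (5.5, 6.5) contributes a regular 8-gon of circumradius 7 (area = (8/2)·7.000²·sin(360°/8) = 138.59 mm²); the cylinder at (14, 14.5) is absent (z outside [2.5, 13.5]); Taking the first minus the rest: starting from the r=9.5 sphere (87.57 mm²), the 20×4 cube at (5, 7) misses the remaining region (no effect); the r=7 cylinder at (5.5, 6.5) partially overlaps it — only the 19.33 mm² overlap (of its 138.59 mm²) is removed, clipping the outline — area = 68.24 mm². So its area = 68.24 mm². Layer 55 is larger (88.82 vs 68.24 mm²).

layer 55 (z = 16.5 mm)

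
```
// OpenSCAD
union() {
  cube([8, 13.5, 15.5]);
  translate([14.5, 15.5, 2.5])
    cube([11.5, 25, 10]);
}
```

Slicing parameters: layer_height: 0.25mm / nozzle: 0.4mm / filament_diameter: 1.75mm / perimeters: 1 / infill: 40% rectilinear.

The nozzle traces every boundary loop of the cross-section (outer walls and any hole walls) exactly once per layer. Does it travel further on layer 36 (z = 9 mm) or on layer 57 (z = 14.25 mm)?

layer 36 (z = 9 mm)

Layer 36 (z = 9): the cube is present — its section is the full 8×13.5 rectangle (perimeter 43.00 mm); the 11.5×25 cube at (14.5, 15.5) contributes its full rectangle (perimeter 73.00 mm); Taking the union: the 2 present regions are separate (no shared area or edge), so areas and boundary lengths simply add and each stays a separate island — boundary = 116.00 mm. So its perimeter = 116.00 mm. Layer 57 (z = 14.25): the 8×13.5 cube contributes its full rectangle (perimeter 43.00 mm); the cube at (14.5, 15.5) is not intersected at this z (z outside [2.5, 12.5]); Taking the union: only the 8×13.5 cube is present, so the union is just that shape — boundary = 43.00 mm. So its perimeter = 43.00 mm. Layer 36 is larger (116.00 vs 43.00 mm).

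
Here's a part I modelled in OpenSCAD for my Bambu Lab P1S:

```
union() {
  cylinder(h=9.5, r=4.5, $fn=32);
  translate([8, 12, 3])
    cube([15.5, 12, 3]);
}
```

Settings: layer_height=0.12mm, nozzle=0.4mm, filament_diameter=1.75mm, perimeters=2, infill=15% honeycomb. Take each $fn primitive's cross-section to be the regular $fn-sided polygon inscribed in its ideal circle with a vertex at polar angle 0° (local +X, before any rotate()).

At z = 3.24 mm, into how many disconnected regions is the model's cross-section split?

2

At z = 3.24 mm: the cylinder: section is a regular 32-gon, circumradius r=4.5; the cube at (8, 12) (footprint 15.5×12) is included at this height; Taking the union: the 2 present regions are separate (no shared area or edge), so areas and boundary lengths simply add and each stays a separate island — 2 connected regions. The result has 2 disconnected regions.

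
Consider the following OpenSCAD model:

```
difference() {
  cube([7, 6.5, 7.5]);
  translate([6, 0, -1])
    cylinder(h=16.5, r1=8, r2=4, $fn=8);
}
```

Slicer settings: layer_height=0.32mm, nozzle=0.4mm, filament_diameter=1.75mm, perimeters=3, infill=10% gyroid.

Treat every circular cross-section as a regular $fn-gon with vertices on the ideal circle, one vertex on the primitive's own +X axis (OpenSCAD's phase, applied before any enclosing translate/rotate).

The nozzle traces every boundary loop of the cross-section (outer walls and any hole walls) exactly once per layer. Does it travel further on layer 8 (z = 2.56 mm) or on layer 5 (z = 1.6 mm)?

Layer 8 (z = 2.56): the cube (footprint 7×6.5) is included at this height (perimeter 27.00 mm); the cone at (6, 0) contributes a regular 8-gon of circumradius 7.137 (interpolated between r1=8 and r2=4 at t=0.216) (perimeter = 2·8·7.137·sin(180°/8) = 43.70 mm); Subtracting the remaining from the first: starting from the 7×6.5 cube, the cone at (6, 0) partially overlaps it — only the 40.47 mm² overlap (of its 144.07 mm²) is removed, clipping the outline — boundary = 14.51 mm. So its perimeter = 14.51 mm. Layer 5 (z = 1.6): the cube (footprint 7×6.5) is included at this height (perimeter 27.00 mm); the cone at (6, 0) contributes a regular 8-gon of circumradius 7.370 (interpolated between r1=8 and r2=4 at t=0.158) (perimeter = 2·8·7.370·sin(180°/8) = 45.12 mm); After the difference (first − rest): starting from the 7×6.5 cube, the cone at (6, 0) partially overlaps it — only the 41.73 mm² overlap (of its 153.62 mm²) is removed, clipping the outline — boundary = 12.52 mm. So its perimeter = 12.52 mm. Layer 8 is larger (14.51 vs 12.52 mm).

layer 8 (z = 2.56 mm)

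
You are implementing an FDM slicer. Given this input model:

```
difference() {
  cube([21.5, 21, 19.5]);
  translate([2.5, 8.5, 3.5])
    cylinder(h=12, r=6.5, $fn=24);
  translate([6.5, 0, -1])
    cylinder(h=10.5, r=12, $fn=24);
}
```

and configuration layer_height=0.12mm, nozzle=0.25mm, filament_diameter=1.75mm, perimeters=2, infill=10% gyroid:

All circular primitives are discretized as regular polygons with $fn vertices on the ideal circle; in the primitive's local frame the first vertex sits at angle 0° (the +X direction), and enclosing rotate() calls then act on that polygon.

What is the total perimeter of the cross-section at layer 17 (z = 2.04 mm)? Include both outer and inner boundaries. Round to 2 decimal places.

82.18 mm

At z = 2.04 mm: the cube is present — its section is the full 21.5×21 rectangle (perimeter 85.00 mm); the cylinder at (2.5, 8.5) is not intersected at this z (z outside [3.5, 15.5]); the r=12 cylinder at (6.5, 0) gives a regular 24-gon of circumradius 12 (constant along its height) (perimeter = 2·24·12.000·sin(180°/24) = 75.18 mm); Taking the first minus the rest: starting from the 21.5×21 cube, the r=12 cylinder at (6.5, 0) partially overlaps it — only the 185.36 mm² overlap (of its 447.24 mm²) is removed, clipping the outline — boundary = 82.18 mm. Overall, the cross-section is a single solid region. Total boundary length (outer) = 82.18 mm.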